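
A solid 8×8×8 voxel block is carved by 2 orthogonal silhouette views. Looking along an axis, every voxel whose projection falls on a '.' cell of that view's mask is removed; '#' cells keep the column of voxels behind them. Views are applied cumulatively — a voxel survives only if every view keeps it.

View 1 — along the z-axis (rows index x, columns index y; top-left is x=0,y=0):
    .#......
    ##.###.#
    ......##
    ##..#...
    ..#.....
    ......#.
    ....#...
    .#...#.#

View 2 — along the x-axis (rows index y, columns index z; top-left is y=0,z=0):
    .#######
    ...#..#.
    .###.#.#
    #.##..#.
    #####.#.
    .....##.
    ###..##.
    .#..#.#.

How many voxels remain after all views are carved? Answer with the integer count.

initial block: 8^3 = 512
  1. axis=2 (XY plane), |mask|=18  ⇒  voxels=144
  2. axis=0 (YZ plane), |mask|=34  ⇒  voxels=72

remaining voxels: 72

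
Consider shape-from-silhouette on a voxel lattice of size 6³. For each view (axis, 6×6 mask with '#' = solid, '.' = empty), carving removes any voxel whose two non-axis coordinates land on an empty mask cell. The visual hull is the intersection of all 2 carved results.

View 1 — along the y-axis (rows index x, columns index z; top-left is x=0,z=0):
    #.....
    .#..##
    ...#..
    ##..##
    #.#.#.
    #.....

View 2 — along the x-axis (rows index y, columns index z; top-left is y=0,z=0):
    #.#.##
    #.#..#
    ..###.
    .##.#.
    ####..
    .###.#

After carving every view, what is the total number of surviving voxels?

initial block: 6^3 = 216
  1. axis=1 (XZ plane), |mask|=13  ⇒  voxels=78
  2. axis=0 (YZ plane), |mask|=21  ⇒  voxels=42

42 voxels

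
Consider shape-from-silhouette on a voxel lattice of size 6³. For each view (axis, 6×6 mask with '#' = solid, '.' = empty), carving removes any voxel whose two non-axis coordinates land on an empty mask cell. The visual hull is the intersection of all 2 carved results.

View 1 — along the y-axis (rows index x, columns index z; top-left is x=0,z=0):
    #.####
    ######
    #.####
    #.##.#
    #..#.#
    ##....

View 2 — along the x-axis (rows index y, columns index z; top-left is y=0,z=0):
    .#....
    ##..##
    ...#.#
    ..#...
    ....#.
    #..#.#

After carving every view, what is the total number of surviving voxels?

initial block: 6^3 = 216
step 1: project along y, AND mask (25/36) → |grid| = 150
step 2: project along x, AND mask (12/36) → |grid| = 51

voxel count = 51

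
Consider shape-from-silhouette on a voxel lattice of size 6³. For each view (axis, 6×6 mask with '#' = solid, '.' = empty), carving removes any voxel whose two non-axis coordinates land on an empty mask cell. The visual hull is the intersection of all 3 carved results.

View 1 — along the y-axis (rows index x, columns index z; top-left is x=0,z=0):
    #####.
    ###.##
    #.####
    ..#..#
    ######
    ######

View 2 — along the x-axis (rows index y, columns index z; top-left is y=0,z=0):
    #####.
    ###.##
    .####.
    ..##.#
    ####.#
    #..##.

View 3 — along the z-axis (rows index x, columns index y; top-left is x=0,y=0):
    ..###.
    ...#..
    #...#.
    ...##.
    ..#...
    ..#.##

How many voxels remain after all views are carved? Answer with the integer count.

|visual hull| = 40

initial block: 6^3 = 216
  1. axis=1 (XZ plane), |mask|=29  ⇒  voxels=174
  2. axis=0 (YZ plane), |mask|=25  ⇒  voxels=121
  3. axis=2 (XY plane), |mask|=12  ⇒  voxels=40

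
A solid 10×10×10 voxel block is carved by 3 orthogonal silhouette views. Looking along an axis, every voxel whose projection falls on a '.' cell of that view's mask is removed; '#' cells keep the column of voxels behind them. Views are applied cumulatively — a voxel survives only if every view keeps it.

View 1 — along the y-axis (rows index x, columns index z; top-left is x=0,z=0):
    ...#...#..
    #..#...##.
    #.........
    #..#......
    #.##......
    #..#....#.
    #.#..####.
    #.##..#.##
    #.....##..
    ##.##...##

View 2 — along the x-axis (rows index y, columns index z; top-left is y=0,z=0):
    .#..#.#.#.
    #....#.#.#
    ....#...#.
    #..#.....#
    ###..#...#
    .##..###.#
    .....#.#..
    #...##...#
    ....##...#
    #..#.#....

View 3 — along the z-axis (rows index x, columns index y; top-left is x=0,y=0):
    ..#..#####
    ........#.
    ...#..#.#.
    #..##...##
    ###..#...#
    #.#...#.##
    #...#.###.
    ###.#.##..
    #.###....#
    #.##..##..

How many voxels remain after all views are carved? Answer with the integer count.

remaining voxels: 52

full grid |V| = 1000
V1 y: intersect with XZ mask (36 set) -- 360 left
V2 x: intersect with YZ mask (36 set) -- 119 left
V3 z: intersect with XY mask (46 set) -- 52 left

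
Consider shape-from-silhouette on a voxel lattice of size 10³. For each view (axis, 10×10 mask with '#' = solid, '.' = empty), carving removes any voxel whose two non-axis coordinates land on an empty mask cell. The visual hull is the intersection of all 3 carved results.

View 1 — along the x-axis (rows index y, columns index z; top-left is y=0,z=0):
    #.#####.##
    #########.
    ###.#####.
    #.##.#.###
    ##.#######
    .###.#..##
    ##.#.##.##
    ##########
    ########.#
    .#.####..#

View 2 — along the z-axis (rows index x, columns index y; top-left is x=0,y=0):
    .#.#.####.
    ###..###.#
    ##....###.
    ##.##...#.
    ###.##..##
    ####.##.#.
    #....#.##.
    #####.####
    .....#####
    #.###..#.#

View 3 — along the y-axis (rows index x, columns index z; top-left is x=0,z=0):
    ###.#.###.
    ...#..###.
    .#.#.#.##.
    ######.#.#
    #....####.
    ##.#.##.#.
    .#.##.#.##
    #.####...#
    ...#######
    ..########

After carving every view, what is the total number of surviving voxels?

remaining voxels: 300

full grid |V| = 1000
step 1: project along x, AND mask (79/100) → |grid| = 790
step 2: project along z, AND mask (61/100) → |grid| = 488
step 3: project along y, AND mask (62/100) → |grid| = 300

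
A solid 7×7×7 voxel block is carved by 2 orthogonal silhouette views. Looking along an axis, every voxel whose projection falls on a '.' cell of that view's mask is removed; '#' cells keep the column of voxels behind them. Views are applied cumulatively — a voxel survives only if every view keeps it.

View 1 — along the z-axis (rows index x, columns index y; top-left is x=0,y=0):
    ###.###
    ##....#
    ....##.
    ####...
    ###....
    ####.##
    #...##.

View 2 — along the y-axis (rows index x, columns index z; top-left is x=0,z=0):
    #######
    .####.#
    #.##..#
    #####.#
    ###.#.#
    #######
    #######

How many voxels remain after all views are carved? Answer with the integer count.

remaining voxels: 167

before carving: 343 voxels (7×7×7)
carve view 1 (along z, XY-mask fill 27/49): 189 voxels remain
carve view 2 (along y, XZ-mask fill 41/49): 167 voxels remain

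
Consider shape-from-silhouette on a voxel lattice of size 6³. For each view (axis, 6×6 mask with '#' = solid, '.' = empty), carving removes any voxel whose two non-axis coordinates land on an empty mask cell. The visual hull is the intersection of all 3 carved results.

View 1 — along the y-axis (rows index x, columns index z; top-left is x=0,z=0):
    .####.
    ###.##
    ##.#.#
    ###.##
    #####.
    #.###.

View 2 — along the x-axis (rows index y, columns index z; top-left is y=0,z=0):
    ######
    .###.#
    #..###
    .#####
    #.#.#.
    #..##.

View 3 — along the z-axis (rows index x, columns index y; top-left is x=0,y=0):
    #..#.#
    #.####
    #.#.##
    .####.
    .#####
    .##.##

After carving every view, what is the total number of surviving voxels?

full grid |V| = 216
[1] y-view keeps 27 columns → grid now 162
[2] x-view keeps 25 columns → grid now 112
[3] z-view keeps 25 columns → grid now 77

|visual hull| = 77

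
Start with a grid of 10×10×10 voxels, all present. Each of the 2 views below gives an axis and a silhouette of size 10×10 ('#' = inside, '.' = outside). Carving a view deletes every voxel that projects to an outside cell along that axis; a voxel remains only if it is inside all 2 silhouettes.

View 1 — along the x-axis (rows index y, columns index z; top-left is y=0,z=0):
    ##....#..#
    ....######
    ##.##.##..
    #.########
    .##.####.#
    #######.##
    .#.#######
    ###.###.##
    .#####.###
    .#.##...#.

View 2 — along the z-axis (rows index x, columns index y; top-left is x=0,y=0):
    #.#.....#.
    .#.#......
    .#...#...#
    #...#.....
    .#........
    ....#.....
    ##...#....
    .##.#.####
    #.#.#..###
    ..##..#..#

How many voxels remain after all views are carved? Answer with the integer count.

start: 10×10×10 = 1000 voxels
[1] x-view keeps 69 columns → grid now 690
[2] z-view keeps 32 columns → grid now 206

|visual hull| = 206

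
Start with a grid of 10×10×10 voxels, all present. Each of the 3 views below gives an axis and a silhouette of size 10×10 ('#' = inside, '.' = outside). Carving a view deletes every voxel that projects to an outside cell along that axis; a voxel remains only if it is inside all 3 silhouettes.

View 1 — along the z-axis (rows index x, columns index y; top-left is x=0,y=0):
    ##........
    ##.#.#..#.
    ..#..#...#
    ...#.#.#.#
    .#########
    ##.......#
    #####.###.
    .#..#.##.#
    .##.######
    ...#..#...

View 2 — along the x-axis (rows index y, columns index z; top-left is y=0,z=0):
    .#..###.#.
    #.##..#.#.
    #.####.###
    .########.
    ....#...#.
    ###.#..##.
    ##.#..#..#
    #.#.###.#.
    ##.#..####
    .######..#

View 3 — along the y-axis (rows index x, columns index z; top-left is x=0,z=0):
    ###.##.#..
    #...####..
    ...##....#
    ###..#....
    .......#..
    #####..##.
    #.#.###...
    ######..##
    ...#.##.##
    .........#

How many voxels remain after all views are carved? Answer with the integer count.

full grid |V| = 1000
V1 z: intersect with XY mask (49 set) -- 490 left
V2 x: intersect with YZ mask (59 set) -- 290 left
V3 y: intersect with XZ mask (45 set) -- 123 left

voxel count = 123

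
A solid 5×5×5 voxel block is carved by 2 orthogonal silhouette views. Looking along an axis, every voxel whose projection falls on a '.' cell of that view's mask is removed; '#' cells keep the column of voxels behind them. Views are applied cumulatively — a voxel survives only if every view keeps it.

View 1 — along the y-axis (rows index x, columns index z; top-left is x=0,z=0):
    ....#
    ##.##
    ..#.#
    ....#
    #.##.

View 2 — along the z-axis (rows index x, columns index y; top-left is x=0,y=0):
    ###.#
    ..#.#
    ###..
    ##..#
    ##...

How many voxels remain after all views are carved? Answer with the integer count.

27 voxels

start: 5×5×5 = 125 voxels
[1] y-view keeps 11 columns → grid now 55
[2] z-view keeps 14 columns → grid now 27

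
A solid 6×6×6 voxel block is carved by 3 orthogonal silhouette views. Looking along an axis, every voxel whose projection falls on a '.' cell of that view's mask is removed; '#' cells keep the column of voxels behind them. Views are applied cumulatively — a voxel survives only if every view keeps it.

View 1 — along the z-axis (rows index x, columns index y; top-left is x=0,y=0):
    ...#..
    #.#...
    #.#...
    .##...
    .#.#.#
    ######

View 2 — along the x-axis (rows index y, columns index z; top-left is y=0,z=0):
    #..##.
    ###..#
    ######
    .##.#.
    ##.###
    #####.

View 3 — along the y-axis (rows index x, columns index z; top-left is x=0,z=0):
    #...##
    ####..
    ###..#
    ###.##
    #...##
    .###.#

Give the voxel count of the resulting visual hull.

42 voxels

full grid |V| = 216
carve view 1 (along z, XY-mask fill 16/36): 96 voxels remain
carve view 2 (along x, YZ-mask fill 26/36): 69 voxels remain
carve view 3 (along y, XZ-mask fill 23/36): 42 voxels remain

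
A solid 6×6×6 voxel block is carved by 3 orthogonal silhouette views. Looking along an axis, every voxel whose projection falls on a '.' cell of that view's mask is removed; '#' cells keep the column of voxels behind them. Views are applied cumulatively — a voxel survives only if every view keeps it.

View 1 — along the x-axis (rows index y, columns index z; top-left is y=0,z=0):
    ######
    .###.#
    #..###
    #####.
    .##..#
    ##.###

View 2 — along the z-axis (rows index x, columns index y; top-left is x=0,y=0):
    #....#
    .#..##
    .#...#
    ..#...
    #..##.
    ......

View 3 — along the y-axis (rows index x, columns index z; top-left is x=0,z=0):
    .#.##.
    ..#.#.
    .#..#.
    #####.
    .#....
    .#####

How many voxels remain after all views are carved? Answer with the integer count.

|visual hull| = 18

before carving: 216 voxels (6×6×6)
step 1: project along x, AND mask (27/36) → |grid| = 162
step 2: project along z, AND mask (11/36) → |grid| = 50
step 3: project along y, AND mask (18/36) → |grid| = 18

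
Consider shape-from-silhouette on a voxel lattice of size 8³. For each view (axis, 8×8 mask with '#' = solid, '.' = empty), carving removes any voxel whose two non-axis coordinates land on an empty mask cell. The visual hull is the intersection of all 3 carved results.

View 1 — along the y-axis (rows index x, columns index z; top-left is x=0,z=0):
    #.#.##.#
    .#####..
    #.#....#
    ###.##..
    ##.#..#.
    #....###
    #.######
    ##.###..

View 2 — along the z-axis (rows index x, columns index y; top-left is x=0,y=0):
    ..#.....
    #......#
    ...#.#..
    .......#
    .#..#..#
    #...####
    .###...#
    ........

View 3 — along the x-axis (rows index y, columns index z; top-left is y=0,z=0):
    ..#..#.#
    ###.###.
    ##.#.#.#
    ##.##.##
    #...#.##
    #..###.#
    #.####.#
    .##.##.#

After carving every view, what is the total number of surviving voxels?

54 voxels

before carving: 512 voxels (8×8×8)
after view 1 [y-axis, 38 of 64 cells solid] → remaining = 304
after view 2 [z-axis, 18 of 64 cells solid] → remaining = 86
after view 3 [x-axis, 40 of 64 cells solid] → remaining = 54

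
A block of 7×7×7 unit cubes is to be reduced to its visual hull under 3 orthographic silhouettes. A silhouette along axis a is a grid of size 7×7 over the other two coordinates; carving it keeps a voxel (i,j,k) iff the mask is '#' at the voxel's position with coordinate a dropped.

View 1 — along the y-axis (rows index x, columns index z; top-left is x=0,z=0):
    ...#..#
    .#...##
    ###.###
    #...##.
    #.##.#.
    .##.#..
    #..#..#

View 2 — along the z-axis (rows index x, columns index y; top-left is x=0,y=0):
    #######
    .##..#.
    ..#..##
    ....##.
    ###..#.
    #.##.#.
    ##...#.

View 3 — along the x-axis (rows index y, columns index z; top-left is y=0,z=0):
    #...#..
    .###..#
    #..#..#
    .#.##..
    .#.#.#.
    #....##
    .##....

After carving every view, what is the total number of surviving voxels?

initial block: 7^3 = 343
step 1: project along y, AND mask (24/49) → |grid| = 168
step 2: project along z, AND mask (26/49) → |grid| = 84
step 3: project along x, AND mask (20/49) → |grid| = 37

37 voxels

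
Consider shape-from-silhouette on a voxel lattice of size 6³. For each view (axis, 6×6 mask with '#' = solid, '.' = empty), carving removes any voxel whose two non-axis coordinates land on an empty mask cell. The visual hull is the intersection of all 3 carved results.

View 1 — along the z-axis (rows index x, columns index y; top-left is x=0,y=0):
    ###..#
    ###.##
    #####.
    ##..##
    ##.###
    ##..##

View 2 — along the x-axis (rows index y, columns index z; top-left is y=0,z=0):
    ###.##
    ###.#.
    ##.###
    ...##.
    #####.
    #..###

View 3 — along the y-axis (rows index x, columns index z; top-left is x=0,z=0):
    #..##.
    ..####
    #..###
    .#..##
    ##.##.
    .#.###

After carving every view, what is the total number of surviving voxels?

voxel count = 73

initial block: 6^3 = 216
V1 z: intersect with XY mask (27 set) -- 162 left
V2 x: intersect with YZ mask (25 set) -- 118 left
V3 y: intersect with XZ mask (22 set) -- 73 left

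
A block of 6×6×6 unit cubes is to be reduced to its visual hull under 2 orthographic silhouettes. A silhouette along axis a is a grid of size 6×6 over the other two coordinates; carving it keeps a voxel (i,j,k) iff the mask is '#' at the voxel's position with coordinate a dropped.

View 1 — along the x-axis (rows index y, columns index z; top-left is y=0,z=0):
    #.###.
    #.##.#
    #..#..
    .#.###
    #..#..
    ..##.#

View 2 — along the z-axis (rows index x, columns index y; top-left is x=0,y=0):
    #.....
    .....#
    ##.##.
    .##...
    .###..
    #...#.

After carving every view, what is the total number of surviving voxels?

|visual hull| = 43

start: 6×6×6 = 216 voxels
V1 x: intersect with YZ mask (19 set) -- 114 left
V2 z: intersect with XY mask (13 set) -- 43 left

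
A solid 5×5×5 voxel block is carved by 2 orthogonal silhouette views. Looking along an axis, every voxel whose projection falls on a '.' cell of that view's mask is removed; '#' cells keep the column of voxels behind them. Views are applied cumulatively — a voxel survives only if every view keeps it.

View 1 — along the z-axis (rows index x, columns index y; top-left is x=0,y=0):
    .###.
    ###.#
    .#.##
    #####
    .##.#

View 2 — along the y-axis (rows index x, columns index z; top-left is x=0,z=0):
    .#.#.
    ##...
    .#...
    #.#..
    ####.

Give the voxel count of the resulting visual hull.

start: 5×5×5 = 125 voxels
V1 z: intersect with XY mask (18 set) -- 90 left
V2 y: intersect with XZ mask (11 set) -- 39 left

remaining voxels: 39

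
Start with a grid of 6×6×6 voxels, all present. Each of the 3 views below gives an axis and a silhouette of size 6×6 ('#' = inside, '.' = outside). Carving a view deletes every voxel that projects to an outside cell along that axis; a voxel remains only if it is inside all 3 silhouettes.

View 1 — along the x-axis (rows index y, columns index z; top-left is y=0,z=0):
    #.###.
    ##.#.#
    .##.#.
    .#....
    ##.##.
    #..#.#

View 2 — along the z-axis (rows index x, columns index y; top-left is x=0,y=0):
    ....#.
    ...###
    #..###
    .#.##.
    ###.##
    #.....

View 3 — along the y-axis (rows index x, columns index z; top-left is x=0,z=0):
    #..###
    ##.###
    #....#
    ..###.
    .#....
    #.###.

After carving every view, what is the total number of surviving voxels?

25 voxels

full grid |V| = 216
after view 1 [x-axis, 19 of 36 cells solid] → remaining = 114
after view 2 [z-axis, 17 of 36 cells solid] → remaining = 55
after view 3 [y-axis, 19 of 36 cells solid] → remaining = 25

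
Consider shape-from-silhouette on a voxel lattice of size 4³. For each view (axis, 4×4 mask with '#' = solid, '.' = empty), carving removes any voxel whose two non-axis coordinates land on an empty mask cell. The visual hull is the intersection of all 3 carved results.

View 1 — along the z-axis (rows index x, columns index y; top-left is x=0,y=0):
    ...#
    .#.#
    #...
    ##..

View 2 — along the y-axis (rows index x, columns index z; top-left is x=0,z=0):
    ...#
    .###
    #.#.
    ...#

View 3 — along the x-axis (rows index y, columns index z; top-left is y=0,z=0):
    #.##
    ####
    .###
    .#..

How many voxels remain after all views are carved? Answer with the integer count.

remaining voxels: 8

initial block: 4^3 = 64
V1 z: intersect with XY mask (6 set) -- 24 left
V2 y: intersect with XZ mask (7 set) -- 11 left
V3 x: intersect with YZ mask (11 set) -- 8 left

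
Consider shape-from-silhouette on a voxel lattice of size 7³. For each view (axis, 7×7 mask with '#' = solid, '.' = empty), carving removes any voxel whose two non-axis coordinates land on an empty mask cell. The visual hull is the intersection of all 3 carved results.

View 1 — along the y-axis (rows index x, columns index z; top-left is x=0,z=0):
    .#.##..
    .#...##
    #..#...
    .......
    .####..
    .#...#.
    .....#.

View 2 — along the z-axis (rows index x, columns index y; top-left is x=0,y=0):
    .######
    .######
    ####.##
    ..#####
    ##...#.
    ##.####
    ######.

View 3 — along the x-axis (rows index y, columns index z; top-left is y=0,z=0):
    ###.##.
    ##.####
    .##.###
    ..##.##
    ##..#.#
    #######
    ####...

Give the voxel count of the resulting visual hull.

|visual hull| = 59

full grid |V| = 343
carve view 1 (along y, XZ-mask fill 15/49): 105 voxels remain
carve view 2 (along z, XY-mask fill 38/49): 78 voxels remain
carve view 3 (along x, YZ-mask fill 35/49): 59 voxels remain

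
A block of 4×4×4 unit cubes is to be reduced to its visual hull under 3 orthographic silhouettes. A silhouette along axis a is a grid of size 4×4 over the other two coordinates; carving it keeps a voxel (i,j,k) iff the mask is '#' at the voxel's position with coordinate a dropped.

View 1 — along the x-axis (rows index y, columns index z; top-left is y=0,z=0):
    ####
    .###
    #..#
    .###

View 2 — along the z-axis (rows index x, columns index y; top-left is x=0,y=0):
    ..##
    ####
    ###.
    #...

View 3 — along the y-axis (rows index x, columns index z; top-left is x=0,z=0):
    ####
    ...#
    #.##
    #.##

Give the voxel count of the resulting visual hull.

19 voxels

start: 4×4×4 = 64 voxels
[1] x-view keeps 12 columns → grid now 48
[2] z-view keeps 10 columns → grid now 30
[3] y-view keeps 11 columns → grid now 19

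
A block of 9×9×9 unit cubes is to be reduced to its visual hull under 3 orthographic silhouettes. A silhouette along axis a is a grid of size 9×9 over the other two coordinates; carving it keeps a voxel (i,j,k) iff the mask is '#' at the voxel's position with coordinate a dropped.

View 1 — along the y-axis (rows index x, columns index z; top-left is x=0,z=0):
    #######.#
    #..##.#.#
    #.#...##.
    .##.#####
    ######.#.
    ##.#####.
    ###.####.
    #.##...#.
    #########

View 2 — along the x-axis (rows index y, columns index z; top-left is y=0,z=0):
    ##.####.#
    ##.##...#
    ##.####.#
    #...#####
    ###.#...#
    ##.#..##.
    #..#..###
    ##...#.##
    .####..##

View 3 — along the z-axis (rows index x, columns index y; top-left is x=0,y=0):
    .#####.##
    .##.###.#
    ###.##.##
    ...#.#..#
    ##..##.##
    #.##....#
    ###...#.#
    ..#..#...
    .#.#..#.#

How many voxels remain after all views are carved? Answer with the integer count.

voxel count = 178

start: 9×9×9 = 729 voxels
  1. axis=1 (XZ plane), |mask|=58  ⇒  voxels=522
  2. axis=0 (YZ plane), |mask|=51  ⇒  voxels=324
  3. axis=2 (XY plane), |mask|=44  ⇒  voxels=178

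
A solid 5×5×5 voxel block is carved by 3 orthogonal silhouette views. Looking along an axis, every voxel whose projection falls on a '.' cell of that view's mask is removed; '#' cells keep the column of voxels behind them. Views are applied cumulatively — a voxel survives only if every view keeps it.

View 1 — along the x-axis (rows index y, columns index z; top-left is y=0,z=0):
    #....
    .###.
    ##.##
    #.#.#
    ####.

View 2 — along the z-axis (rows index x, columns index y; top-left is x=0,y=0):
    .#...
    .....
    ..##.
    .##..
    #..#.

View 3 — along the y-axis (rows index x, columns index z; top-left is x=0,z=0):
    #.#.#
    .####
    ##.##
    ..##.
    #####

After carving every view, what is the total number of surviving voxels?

|visual hull| = 14

start: 5×5×5 = 125 voxels
after view 1 [x-axis, 15 of 25 cells solid] → remaining = 75
after view 2 [z-axis, 7 of 25 cells solid] → remaining = 21
after view 3 [y-axis, 18 of 25 cells solid] → remaining = 14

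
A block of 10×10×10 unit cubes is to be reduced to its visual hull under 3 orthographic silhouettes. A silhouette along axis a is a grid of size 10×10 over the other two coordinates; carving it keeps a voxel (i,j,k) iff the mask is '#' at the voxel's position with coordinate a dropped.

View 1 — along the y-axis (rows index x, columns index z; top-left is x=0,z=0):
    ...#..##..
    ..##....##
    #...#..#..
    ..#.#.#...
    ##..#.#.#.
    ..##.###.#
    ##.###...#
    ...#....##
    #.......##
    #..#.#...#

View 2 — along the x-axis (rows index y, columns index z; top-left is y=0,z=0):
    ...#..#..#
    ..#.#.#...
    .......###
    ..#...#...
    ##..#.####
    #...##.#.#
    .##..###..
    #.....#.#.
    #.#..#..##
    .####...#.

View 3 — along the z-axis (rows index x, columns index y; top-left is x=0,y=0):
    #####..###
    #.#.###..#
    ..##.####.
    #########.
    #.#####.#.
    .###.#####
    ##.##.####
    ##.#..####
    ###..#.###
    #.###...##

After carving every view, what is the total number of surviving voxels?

initial block: 10^3 = 1000
  1. axis=1 (XZ plane), |mask|=40  ⇒  voxels=400
  2. axis=0 (YZ plane), |mask|=41  ⇒  voxels=164
  3. axis=2 (XY plane), |mask|=72  ⇒  voxels=116

remaining voxels: 116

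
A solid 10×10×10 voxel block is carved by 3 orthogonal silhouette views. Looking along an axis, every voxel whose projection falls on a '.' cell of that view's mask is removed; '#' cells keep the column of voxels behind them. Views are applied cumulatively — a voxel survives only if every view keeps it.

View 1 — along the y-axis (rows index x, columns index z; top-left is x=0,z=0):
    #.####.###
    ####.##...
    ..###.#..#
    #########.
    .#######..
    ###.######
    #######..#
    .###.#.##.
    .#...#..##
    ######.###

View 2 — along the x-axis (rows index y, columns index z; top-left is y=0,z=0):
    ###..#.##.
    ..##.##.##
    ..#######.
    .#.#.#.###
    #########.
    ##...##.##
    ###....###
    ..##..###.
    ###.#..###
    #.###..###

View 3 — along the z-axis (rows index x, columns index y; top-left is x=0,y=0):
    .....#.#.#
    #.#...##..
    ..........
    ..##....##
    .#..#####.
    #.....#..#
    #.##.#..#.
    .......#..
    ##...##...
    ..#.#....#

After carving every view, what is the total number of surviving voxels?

voxel count = 157

full grid |V| = 1000
V1 y: intersect with XZ mask (71 set) -- 710 left
V2 x: intersect with YZ mask (65 set) -- 460 left
V3 z: intersect with XY mask (33 set) -- 157 left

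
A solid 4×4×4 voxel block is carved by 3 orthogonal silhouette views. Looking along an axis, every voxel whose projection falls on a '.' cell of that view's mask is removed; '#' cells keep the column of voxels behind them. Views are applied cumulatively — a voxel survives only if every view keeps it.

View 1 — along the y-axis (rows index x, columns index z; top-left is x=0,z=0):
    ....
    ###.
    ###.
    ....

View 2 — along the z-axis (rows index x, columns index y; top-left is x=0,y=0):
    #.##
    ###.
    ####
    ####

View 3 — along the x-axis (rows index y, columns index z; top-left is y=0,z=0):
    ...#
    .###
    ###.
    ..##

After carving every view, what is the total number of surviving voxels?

voxel count = 11

initial block: 4^3 = 64
  1. axis=1 (XZ plane), |mask|=6  ⇒  voxels=24
  2. axis=2 (XY plane), |mask|=14  ⇒  voxels=21
  3. axis=0 (YZ plane), |mask|=9  ⇒  voxels=11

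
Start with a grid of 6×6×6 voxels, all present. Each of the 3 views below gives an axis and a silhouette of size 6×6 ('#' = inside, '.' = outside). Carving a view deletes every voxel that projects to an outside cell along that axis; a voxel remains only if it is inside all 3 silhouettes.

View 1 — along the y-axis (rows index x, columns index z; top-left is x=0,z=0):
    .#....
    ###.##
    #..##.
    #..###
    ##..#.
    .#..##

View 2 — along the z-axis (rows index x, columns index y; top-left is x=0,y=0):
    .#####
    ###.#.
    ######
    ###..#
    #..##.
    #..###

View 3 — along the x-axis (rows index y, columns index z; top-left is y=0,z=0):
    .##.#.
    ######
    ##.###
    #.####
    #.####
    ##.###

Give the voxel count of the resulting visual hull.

|visual hull| = 63

before carving: 216 voxels (6×6×6)
carve view 1 (along y, XZ-mask fill 19/36): 114 voxels remain
carve view 2 (along z, XY-mask fill 26/36): 80 voxels remain
carve view 3 (along x, YZ-mask fill 29/36): 63 voxels remain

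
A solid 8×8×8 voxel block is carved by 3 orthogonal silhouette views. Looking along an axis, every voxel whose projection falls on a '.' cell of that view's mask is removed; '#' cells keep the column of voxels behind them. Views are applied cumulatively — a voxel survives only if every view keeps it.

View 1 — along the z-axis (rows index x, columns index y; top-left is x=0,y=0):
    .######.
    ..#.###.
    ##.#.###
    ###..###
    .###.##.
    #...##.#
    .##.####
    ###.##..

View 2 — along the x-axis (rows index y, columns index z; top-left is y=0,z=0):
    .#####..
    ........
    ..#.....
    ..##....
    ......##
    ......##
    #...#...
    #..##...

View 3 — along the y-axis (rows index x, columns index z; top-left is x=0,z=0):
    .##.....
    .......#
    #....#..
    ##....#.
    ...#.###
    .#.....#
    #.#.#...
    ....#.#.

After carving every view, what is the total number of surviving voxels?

initial block: 8^3 = 512
  1. axis=2 (XY plane), |mask|=42  ⇒  voxels=336
  2. axis=0 (YZ plane), |mask|=17  ⇒  voxels=82
  3. axis=1 (XZ plane), |mask|=19  ⇒  voxels=25

|visual hull| = 25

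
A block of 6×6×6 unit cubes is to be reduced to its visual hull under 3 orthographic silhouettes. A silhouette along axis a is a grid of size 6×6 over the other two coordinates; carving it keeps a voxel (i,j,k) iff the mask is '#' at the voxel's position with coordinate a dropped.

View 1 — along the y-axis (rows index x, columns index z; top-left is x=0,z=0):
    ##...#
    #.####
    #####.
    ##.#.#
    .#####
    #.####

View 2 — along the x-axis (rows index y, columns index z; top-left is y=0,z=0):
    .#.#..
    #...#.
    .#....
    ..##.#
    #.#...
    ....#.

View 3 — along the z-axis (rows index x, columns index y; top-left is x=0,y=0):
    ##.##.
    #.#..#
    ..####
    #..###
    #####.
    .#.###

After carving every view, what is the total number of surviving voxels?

full grid |V| = 216
step 1: project along y, AND mask (27/36) → |grid| = 162
step 2: project along x, AND mask (11/36) → |grid| = 49
step 3: project along z, AND mask (24/36) → |grid| = 33

|visual hull| = 33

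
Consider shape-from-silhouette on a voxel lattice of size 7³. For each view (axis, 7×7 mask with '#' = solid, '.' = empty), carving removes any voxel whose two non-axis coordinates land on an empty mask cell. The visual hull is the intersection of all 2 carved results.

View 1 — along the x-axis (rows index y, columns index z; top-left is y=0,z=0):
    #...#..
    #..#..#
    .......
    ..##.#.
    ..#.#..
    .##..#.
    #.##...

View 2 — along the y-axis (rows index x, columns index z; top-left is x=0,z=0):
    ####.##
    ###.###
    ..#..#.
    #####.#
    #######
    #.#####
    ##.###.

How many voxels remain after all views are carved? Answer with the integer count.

full grid |V| = 343
V1 x: intersect with YZ mask (16 set) -- 112 left
V2 y: intersect with XZ mask (38 set) -- 89 left

89 voxels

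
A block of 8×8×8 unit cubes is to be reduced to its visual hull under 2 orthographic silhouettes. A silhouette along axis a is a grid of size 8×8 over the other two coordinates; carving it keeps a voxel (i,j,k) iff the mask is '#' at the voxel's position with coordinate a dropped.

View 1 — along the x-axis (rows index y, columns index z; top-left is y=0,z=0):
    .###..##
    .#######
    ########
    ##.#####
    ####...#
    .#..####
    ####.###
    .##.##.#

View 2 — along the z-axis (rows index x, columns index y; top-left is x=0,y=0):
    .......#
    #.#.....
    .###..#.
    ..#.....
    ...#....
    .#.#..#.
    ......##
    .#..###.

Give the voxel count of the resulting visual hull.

voxel count = 119

full grid |V| = 512
V1 x: intersect with YZ mask (49 set) -- 392 left
V2 z: intersect with XY mask (18 set) -- 119 left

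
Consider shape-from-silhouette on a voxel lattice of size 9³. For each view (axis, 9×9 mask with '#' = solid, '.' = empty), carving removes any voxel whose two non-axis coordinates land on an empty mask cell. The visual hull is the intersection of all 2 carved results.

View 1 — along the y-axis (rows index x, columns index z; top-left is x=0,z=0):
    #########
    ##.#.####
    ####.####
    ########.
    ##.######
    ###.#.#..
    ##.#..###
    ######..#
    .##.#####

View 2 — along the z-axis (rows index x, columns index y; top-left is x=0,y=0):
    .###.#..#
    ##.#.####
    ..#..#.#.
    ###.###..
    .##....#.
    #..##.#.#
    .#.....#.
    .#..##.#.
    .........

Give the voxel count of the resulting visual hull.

full grid |V| = 729
  1. axis=1 (XZ plane), |mask|=65  ⇒  voxels=585
  2. axis=2 (XY plane), |mask|=35  ⇒  voxels=255

255 voxels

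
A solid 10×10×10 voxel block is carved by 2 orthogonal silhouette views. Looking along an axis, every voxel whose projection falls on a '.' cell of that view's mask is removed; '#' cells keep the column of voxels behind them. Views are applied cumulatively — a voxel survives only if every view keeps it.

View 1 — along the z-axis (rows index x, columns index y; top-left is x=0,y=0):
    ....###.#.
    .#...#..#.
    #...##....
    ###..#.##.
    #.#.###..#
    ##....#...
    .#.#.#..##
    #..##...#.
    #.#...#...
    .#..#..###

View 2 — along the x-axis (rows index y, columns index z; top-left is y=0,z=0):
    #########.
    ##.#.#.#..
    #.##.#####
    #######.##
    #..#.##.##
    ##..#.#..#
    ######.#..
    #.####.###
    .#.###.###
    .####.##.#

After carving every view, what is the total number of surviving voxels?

voxel count = 288

before carving: 1000 voxels (10×10×10)
after view 1 [z-axis, 42 of 100 cells solid] → remaining = 420
after view 2 [x-axis, 71 of 100 cells solid] → remaining = 288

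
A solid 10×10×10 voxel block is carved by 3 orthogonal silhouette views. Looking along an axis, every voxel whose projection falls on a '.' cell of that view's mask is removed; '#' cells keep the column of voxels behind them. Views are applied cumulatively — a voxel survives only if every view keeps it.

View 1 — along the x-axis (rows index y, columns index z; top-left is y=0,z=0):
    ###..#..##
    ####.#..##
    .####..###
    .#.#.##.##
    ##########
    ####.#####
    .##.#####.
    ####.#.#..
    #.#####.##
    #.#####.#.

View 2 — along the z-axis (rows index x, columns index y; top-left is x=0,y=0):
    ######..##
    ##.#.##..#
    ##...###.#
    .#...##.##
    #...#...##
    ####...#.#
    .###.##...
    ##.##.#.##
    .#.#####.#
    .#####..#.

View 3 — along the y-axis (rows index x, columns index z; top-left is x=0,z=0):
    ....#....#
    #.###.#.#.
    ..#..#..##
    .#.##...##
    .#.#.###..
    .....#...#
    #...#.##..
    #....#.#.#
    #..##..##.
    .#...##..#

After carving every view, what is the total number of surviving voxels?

full grid |V| = 1000
carve view 1 (along x, YZ-mask fill 73/100): 730 voxels remain
carve view 2 (along z, XY-mask fill 60/100): 438 voxels remain
carve view 3 (along y, XZ-mask fill 41/100): 169 voxels remain

169 voxels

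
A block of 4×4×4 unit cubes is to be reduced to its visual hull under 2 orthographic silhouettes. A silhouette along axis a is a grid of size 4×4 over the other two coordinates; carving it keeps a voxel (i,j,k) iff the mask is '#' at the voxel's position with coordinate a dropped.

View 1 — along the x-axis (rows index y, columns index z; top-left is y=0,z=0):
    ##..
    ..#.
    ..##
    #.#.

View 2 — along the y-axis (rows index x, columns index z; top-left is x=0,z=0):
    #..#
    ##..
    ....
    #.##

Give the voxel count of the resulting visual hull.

full grid |V| = 64
after view 1 [x-axis, 7 of 16 cells solid] → remaining = 28
after view 2 [y-axis, 7 of 16 cells solid] → remaining = 12

voxel count = 12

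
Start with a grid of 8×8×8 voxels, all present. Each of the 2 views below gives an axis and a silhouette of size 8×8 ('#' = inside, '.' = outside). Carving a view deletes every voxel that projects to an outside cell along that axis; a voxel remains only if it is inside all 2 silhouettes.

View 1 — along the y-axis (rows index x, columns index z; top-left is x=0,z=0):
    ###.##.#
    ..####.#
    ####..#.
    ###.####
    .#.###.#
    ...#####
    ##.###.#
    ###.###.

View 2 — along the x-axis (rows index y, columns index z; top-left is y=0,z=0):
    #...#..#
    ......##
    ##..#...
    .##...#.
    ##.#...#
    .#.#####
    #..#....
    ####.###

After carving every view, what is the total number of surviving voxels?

remaining voxels: 166

initial block: 8^3 = 512
[1] y-view keeps 45 columns → grid now 360
[2] x-view keeps 30 columns → grid now 166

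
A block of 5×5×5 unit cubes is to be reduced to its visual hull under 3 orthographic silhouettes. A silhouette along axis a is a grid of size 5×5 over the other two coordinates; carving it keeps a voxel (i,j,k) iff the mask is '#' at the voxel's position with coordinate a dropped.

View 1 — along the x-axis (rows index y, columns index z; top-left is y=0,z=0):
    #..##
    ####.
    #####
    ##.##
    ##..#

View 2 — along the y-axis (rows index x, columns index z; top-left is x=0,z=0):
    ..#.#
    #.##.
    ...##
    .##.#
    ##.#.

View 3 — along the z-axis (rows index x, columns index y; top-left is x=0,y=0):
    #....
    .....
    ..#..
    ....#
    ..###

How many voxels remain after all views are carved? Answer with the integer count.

|visual hull| = 13

before carving: 125 voxels (5×5×5)
after view 1 [x-axis, 19 of 25 cells solid] → remaining = 95
after view 2 [y-axis, 13 of 25 cells solid] → remaining = 48
after view 3 [z-axis, 6 of 25 cells solid] → remaining = 13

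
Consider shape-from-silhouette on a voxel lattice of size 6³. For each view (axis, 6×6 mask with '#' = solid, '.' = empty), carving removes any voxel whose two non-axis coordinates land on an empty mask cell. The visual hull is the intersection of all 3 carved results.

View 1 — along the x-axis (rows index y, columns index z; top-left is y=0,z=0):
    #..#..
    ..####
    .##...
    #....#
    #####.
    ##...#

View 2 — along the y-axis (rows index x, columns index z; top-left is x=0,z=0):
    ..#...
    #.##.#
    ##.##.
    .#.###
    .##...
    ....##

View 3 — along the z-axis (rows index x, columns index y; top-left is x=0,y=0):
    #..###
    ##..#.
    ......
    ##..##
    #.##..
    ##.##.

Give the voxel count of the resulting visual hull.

24 voxels

before carving: 216 voxels (6×6×6)
after view 1 [x-axis, 18 of 36 cells solid] → remaining = 108
after view 2 [y-axis, 17 of 36 cells solid] → remaining = 50
after view 3 [z-axis, 18 of 36 cells solid] → remaining = 24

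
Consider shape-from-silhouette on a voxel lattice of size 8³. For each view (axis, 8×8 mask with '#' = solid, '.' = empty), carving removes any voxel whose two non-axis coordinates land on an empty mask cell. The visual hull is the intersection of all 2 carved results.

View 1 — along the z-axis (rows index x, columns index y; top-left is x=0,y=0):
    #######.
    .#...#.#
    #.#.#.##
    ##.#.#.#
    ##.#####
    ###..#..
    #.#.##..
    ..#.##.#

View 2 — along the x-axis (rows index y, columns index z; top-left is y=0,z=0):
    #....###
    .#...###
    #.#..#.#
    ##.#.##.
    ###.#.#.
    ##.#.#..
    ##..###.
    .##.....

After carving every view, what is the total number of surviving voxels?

remaining voxels: 157

full grid |V| = 512
[1] z-view keeps 39 columns → grid now 312
[2] x-view keeps 33 columns → grid now 157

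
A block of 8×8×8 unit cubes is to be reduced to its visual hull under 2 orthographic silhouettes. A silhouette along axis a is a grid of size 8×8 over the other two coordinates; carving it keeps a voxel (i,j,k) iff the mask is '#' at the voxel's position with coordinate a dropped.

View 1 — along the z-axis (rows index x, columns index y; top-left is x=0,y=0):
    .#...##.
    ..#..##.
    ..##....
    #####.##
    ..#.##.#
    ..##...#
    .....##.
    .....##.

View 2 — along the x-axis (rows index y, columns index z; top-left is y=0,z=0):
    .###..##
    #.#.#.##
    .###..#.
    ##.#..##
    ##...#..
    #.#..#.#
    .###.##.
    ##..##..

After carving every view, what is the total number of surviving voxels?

113 voxels

start: 8×8×8 = 512 voxels
after view 1 [z-axis, 26 of 64 cells solid] → remaining = 208
after view 2 [x-axis, 35 of 64 cells solid] → remaining = 113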